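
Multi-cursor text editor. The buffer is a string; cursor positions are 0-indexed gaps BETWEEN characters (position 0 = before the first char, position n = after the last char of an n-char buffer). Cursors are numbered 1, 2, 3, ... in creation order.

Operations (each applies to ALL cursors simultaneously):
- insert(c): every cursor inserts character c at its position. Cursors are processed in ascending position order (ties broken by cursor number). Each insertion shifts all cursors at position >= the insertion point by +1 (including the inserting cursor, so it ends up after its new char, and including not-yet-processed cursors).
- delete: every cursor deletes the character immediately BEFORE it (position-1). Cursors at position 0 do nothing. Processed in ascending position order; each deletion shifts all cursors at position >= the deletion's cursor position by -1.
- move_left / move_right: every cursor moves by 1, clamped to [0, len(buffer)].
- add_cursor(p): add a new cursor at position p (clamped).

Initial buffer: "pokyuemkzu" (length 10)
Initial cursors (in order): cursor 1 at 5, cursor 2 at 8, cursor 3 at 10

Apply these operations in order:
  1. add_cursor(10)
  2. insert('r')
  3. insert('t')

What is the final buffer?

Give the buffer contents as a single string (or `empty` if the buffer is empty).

After op 1 (add_cursor(10)): buffer="pokyuemkzu" (len 10), cursors c1@5 c2@8 c3@10 c4@10, authorship ..........
After op 2 (insert('r')): buffer="pokyuremkrzurr" (len 14), cursors c1@6 c2@10 c3@14 c4@14, authorship .....1...2..34
After op 3 (insert('t')): buffer="pokyurtemkrtzurrtt" (len 18), cursors c1@7 c2@12 c3@18 c4@18, authorship .....11...22..3434

Answer: pokyurtemkrtzurrtt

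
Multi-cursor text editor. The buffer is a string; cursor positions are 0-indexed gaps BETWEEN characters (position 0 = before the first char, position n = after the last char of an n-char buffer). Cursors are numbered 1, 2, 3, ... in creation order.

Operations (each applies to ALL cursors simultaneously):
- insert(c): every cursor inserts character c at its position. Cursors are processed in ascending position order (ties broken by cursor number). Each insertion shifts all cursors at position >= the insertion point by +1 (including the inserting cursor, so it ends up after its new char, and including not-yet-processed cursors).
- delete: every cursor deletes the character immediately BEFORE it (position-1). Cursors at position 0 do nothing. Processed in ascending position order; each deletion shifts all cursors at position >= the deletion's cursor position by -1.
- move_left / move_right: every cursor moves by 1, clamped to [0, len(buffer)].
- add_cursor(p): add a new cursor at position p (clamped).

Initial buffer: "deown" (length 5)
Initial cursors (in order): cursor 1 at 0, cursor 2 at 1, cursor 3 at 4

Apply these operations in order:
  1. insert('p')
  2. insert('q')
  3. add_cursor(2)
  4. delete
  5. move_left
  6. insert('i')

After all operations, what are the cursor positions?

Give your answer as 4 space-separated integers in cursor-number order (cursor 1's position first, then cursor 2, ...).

After op 1 (insert('p')): buffer="pdpeowpn" (len 8), cursors c1@1 c2@3 c3@7, authorship 1.2...3.
After op 2 (insert('q')): buffer="pqdpqeowpqn" (len 11), cursors c1@2 c2@5 c3@10, authorship 11.22...33.
After op 3 (add_cursor(2)): buffer="pqdpqeowpqn" (len 11), cursors c1@2 c4@2 c2@5 c3@10, authorship 11.22...33.
After op 4 (delete): buffer="dpeowpn" (len 7), cursors c1@0 c4@0 c2@2 c3@6, authorship .2...3.
After op 5 (move_left): buffer="dpeowpn" (len 7), cursors c1@0 c4@0 c2@1 c3@5, authorship .2...3.
After op 6 (insert('i')): buffer="iidipeowipn" (len 11), cursors c1@2 c4@2 c2@4 c3@9, authorship 14.22...33.

Answer: 2 4 9 2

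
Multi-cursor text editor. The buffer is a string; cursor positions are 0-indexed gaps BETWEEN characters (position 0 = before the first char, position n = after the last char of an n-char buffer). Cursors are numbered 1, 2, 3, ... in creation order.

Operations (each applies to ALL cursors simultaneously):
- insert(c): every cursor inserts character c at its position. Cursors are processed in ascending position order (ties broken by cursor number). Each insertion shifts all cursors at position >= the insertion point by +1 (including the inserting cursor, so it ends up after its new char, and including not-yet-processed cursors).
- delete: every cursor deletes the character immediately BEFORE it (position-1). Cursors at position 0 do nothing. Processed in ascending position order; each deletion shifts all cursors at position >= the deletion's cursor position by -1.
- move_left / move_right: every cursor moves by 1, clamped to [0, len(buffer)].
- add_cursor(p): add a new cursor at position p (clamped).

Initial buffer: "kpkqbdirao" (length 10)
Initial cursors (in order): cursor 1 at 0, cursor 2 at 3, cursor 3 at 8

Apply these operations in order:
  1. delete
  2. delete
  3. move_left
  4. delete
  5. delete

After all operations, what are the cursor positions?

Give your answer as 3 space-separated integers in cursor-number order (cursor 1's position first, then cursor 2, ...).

After op 1 (delete): buffer="kpqbdiao" (len 8), cursors c1@0 c2@2 c3@6, authorship ........
After op 2 (delete): buffer="kqbdao" (len 6), cursors c1@0 c2@1 c3@4, authorship ......
After op 3 (move_left): buffer="kqbdao" (len 6), cursors c1@0 c2@0 c3@3, authorship ......
After op 4 (delete): buffer="kqdao" (len 5), cursors c1@0 c2@0 c3@2, authorship .....
After op 5 (delete): buffer="kdao" (len 4), cursors c1@0 c2@0 c3@1, authorship ....

Answer: 0 0 1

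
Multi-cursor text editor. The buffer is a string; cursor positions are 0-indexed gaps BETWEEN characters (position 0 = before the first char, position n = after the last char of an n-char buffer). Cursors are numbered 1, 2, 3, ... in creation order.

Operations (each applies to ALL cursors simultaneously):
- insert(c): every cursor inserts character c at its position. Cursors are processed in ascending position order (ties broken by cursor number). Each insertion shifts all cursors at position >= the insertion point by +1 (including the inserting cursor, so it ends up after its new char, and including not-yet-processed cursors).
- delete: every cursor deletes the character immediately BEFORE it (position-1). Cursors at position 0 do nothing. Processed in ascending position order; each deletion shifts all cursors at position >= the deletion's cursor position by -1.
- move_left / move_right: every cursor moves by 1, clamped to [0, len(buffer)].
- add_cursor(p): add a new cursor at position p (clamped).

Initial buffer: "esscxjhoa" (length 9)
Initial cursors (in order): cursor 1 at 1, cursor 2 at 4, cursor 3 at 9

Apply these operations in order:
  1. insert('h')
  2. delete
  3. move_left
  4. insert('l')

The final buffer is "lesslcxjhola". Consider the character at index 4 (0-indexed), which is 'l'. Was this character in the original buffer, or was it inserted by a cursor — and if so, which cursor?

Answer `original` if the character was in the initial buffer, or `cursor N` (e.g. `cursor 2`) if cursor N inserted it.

Answer: cursor 2

Derivation:
After op 1 (insert('h')): buffer="ehsschxjhoah" (len 12), cursors c1@2 c2@6 c3@12, authorship .1...2.....3
After op 2 (delete): buffer="esscxjhoa" (len 9), cursors c1@1 c2@4 c3@9, authorship .........
After op 3 (move_left): buffer="esscxjhoa" (len 9), cursors c1@0 c2@3 c3@8, authorship .........
After op 4 (insert('l')): buffer="lesslcxjhola" (len 12), cursors c1@1 c2@5 c3@11, authorship 1...2.....3.
Authorship (.=original, N=cursor N): 1 . . . 2 . . . . . 3 .
Index 4: author = 2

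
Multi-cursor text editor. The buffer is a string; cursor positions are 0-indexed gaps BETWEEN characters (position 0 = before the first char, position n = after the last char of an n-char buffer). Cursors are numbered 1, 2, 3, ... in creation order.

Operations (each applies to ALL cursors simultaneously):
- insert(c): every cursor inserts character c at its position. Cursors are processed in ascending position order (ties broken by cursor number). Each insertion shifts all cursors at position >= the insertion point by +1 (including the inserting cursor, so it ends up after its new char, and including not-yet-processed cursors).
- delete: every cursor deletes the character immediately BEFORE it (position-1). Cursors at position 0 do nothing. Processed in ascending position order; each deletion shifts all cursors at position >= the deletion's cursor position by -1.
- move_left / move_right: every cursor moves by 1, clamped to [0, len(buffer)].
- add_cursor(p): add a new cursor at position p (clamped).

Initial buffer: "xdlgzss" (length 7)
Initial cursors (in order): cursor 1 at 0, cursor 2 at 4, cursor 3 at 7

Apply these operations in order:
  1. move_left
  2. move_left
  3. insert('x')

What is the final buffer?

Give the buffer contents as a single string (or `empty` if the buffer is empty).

Answer: xxdxlgzxss

Derivation:
After op 1 (move_left): buffer="xdlgzss" (len 7), cursors c1@0 c2@3 c3@6, authorship .......
After op 2 (move_left): buffer="xdlgzss" (len 7), cursors c1@0 c2@2 c3@5, authorship .......
After op 3 (insert('x')): buffer="xxdxlgzxss" (len 10), cursors c1@1 c2@4 c3@8, authorship 1..2...3..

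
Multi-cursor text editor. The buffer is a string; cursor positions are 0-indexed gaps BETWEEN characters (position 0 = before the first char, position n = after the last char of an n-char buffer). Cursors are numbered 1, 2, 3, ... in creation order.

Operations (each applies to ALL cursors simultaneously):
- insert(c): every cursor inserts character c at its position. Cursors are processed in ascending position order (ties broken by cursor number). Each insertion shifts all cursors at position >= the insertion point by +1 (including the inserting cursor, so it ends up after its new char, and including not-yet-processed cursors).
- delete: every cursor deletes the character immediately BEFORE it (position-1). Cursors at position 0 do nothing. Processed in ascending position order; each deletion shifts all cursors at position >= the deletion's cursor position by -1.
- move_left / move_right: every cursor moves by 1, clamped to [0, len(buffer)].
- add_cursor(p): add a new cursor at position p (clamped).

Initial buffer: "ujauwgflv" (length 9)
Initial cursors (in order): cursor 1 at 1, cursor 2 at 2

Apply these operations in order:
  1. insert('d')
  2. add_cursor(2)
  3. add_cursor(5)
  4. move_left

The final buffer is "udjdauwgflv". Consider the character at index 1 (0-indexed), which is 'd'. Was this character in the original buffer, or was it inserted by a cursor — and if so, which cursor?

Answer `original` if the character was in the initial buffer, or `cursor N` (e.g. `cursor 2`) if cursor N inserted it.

Answer: cursor 1

Derivation:
After op 1 (insert('d')): buffer="udjdauwgflv" (len 11), cursors c1@2 c2@4, authorship .1.2.......
After op 2 (add_cursor(2)): buffer="udjdauwgflv" (len 11), cursors c1@2 c3@2 c2@4, authorship .1.2.......
After op 3 (add_cursor(5)): buffer="udjdauwgflv" (len 11), cursors c1@2 c3@2 c2@4 c4@5, authorship .1.2.......
After op 4 (move_left): buffer="udjdauwgflv" (len 11), cursors c1@1 c3@1 c2@3 c4@4, authorship .1.2.......
Authorship (.=original, N=cursor N): . 1 . 2 . . . . . . .
Index 1: author = 1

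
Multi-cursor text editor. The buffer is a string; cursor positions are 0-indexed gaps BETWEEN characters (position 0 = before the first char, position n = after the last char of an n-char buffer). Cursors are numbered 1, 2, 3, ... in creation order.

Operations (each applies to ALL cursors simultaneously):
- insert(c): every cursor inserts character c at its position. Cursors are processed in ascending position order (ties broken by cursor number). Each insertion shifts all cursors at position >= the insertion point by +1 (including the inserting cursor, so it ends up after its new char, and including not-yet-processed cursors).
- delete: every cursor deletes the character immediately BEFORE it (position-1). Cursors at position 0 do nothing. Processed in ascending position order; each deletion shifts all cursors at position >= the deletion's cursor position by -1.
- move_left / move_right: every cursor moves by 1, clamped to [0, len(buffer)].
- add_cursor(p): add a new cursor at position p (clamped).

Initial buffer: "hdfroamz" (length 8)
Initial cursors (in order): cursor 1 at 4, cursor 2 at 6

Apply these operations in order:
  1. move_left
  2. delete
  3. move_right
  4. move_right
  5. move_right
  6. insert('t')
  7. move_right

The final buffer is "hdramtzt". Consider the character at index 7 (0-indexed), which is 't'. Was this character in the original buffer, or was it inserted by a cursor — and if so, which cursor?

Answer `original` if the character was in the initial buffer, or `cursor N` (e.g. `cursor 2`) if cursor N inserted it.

After op 1 (move_left): buffer="hdfroamz" (len 8), cursors c1@3 c2@5, authorship ........
After op 2 (delete): buffer="hdramz" (len 6), cursors c1@2 c2@3, authorship ......
After op 3 (move_right): buffer="hdramz" (len 6), cursors c1@3 c2@4, authorship ......
After op 4 (move_right): buffer="hdramz" (len 6), cursors c1@4 c2@5, authorship ......
After op 5 (move_right): buffer="hdramz" (len 6), cursors c1@5 c2@6, authorship ......
After op 6 (insert('t')): buffer="hdramtzt" (len 8), cursors c1@6 c2@8, authorship .....1.2
After op 7 (move_right): buffer="hdramtzt" (len 8), cursors c1@7 c2@8, authorship .....1.2
Authorship (.=original, N=cursor N): . . . . . 1 . 2
Index 7: author = 2

Answer: cursor 2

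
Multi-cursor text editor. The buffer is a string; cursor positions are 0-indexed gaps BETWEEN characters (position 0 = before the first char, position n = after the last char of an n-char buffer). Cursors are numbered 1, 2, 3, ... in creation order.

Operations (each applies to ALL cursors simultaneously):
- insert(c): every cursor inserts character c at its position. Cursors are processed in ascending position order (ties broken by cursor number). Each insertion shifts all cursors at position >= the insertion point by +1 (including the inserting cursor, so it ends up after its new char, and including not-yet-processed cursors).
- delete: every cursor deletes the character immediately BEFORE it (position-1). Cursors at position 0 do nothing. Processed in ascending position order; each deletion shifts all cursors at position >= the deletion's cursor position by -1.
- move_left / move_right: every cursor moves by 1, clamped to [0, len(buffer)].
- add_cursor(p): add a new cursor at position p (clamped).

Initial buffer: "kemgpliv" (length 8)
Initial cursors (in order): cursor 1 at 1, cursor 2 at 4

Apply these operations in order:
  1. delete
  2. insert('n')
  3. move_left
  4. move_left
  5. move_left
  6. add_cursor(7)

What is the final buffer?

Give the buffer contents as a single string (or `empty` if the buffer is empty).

Answer: nemnpliv

Derivation:
After op 1 (delete): buffer="empliv" (len 6), cursors c1@0 c2@2, authorship ......
After op 2 (insert('n')): buffer="nemnpliv" (len 8), cursors c1@1 c2@4, authorship 1..2....
After op 3 (move_left): buffer="nemnpliv" (len 8), cursors c1@0 c2@3, authorship 1..2....
After op 4 (move_left): buffer="nemnpliv" (len 8), cursors c1@0 c2@2, authorship 1..2....
After op 5 (move_left): buffer="nemnpliv" (len 8), cursors c1@0 c2@1, authorship 1..2....
After op 6 (add_cursor(7)): buffer="nemnpliv" (len 8), cursors c1@0 c2@1 c3@7, authorship 1..2....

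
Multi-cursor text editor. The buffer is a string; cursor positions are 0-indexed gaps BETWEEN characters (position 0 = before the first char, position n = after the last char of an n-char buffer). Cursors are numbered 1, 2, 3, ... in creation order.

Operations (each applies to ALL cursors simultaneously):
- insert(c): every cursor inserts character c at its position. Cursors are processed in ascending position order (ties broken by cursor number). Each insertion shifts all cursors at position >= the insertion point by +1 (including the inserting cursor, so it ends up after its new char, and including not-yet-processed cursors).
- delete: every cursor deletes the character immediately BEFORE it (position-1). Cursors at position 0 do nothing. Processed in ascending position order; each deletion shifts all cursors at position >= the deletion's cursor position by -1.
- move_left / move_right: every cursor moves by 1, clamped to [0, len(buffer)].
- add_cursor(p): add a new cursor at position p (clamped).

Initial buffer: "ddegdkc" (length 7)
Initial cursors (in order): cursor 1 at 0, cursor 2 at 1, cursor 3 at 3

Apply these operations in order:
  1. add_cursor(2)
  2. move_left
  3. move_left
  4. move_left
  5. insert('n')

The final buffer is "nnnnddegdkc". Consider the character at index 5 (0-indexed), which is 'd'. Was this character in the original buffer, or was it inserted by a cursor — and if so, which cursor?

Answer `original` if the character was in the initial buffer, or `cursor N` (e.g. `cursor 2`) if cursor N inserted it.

After op 1 (add_cursor(2)): buffer="ddegdkc" (len 7), cursors c1@0 c2@1 c4@2 c3@3, authorship .......
After op 2 (move_left): buffer="ddegdkc" (len 7), cursors c1@0 c2@0 c4@1 c3@2, authorship .......
After op 3 (move_left): buffer="ddegdkc" (len 7), cursors c1@0 c2@0 c4@0 c3@1, authorship .......
After op 4 (move_left): buffer="ddegdkc" (len 7), cursors c1@0 c2@0 c3@0 c4@0, authorship .......
After op 5 (insert('n')): buffer="nnnnddegdkc" (len 11), cursors c1@4 c2@4 c3@4 c4@4, authorship 1234.......
Authorship (.=original, N=cursor N): 1 2 3 4 . . . . . . .
Index 5: author = original

Answer: original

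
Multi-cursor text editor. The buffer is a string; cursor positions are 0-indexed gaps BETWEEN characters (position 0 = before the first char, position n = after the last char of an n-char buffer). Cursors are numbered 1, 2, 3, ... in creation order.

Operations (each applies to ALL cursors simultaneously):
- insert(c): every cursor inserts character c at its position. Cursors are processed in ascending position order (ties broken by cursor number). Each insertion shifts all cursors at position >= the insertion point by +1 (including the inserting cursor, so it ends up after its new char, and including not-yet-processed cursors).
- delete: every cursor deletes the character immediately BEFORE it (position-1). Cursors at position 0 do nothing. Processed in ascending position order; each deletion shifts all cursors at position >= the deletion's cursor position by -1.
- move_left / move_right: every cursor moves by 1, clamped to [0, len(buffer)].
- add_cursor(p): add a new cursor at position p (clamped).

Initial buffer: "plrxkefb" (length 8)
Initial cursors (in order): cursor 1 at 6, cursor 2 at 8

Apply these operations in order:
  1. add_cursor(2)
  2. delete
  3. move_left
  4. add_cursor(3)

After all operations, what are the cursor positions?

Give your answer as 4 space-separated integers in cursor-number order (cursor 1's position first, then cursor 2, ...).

After op 1 (add_cursor(2)): buffer="plrxkefb" (len 8), cursors c3@2 c1@6 c2@8, authorship ........
After op 2 (delete): buffer="prxkf" (len 5), cursors c3@1 c1@4 c2@5, authorship .....
After op 3 (move_left): buffer="prxkf" (len 5), cursors c3@0 c1@3 c2@4, authorship .....
After op 4 (add_cursor(3)): buffer="prxkf" (len 5), cursors c3@0 c1@3 c4@3 c2@4, authorship .....

Answer: 3 4 0 3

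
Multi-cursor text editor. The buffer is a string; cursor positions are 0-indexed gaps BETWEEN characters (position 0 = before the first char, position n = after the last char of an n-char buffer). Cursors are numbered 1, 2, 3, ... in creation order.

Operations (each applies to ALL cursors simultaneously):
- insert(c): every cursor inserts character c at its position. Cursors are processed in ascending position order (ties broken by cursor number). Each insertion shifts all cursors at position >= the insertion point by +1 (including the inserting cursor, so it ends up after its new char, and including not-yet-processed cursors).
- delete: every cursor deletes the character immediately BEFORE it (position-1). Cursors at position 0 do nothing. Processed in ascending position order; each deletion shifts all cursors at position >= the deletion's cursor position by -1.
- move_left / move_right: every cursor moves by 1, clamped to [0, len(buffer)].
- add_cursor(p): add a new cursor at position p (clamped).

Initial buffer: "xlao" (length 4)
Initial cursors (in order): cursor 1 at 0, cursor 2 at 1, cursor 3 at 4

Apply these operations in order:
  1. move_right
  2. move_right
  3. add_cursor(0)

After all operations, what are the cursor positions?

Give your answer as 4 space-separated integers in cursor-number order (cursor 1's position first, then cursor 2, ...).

Answer: 2 3 4 0

Derivation:
After op 1 (move_right): buffer="xlao" (len 4), cursors c1@1 c2@2 c3@4, authorship ....
After op 2 (move_right): buffer="xlao" (len 4), cursors c1@2 c2@3 c3@4, authorship ....
After op 3 (add_cursor(0)): buffer="xlao" (len 4), cursors c4@0 c1@2 c2@3 c3@4, authorship ....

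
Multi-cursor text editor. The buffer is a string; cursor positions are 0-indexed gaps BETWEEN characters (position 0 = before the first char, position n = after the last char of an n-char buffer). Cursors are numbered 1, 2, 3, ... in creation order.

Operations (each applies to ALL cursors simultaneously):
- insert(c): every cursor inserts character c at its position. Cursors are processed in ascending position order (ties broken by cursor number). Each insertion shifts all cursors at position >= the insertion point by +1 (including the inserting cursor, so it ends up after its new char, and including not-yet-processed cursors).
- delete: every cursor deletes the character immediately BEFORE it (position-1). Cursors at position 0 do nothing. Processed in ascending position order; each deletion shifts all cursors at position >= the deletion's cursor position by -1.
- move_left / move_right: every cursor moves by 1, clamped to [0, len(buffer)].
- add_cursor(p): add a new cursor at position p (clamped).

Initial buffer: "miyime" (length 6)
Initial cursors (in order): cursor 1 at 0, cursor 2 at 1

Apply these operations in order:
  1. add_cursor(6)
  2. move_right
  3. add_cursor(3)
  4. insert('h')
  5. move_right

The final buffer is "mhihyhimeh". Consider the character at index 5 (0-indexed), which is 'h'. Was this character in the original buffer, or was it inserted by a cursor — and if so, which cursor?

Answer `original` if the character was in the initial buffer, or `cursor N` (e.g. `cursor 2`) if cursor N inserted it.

Answer: cursor 4

Derivation:
After op 1 (add_cursor(6)): buffer="miyime" (len 6), cursors c1@0 c2@1 c3@6, authorship ......
After op 2 (move_right): buffer="miyime" (len 6), cursors c1@1 c2@2 c3@6, authorship ......
After op 3 (add_cursor(3)): buffer="miyime" (len 6), cursors c1@1 c2@2 c4@3 c3@6, authorship ......
After op 4 (insert('h')): buffer="mhihyhimeh" (len 10), cursors c1@2 c2@4 c4@6 c3@10, authorship .1.2.4...3
After op 5 (move_right): buffer="mhihyhimeh" (len 10), cursors c1@3 c2@5 c4@7 c3@10, authorship .1.2.4...3
Authorship (.=original, N=cursor N): . 1 . 2 . 4 . . . 3
Index 5: author = 4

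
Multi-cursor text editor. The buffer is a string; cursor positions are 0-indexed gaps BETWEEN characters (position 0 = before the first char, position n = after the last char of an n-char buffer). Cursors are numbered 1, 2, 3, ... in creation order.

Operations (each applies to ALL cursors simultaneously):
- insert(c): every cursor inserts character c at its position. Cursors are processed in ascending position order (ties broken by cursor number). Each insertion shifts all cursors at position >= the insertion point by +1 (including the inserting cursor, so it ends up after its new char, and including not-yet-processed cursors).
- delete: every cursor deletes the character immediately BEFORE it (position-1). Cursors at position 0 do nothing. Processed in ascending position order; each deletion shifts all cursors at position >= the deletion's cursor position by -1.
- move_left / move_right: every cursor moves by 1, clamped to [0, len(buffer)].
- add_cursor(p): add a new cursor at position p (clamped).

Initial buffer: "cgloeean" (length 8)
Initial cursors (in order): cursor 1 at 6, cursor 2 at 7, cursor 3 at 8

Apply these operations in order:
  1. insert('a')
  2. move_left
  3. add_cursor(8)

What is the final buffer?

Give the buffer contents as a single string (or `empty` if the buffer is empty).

After op 1 (insert('a')): buffer="cgloeeaaana" (len 11), cursors c1@7 c2@9 c3@11, authorship ......1.2.3
After op 2 (move_left): buffer="cgloeeaaana" (len 11), cursors c1@6 c2@8 c3@10, authorship ......1.2.3
After op 3 (add_cursor(8)): buffer="cgloeeaaana" (len 11), cursors c1@6 c2@8 c4@8 c3@10, authorship ......1.2.3

Answer: cgloeeaaana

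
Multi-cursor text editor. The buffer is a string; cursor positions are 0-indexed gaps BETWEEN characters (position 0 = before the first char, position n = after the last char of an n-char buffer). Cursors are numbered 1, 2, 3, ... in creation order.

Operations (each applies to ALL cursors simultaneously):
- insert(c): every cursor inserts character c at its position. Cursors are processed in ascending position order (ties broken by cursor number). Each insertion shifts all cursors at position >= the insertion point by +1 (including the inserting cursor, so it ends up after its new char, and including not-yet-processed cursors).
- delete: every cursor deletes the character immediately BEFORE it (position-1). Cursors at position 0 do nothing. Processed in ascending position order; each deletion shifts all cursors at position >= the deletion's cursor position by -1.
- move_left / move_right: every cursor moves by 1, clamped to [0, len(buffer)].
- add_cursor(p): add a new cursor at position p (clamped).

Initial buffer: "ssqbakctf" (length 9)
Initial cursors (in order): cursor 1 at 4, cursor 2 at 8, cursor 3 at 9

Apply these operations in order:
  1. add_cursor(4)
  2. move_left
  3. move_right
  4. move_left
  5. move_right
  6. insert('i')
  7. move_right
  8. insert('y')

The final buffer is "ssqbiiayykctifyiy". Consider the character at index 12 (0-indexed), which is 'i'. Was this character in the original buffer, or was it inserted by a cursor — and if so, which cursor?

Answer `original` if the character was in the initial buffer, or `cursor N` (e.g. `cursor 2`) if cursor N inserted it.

Answer: cursor 2

Derivation:
After op 1 (add_cursor(4)): buffer="ssqbakctf" (len 9), cursors c1@4 c4@4 c2@8 c3@9, authorship .........
After op 2 (move_left): buffer="ssqbakctf" (len 9), cursors c1@3 c4@3 c2@7 c3@8, authorship .........
After op 3 (move_right): buffer="ssqbakctf" (len 9), cursors c1@4 c4@4 c2@8 c3@9, authorship .........
After op 4 (move_left): buffer="ssqbakctf" (len 9), cursors c1@3 c4@3 c2@7 c3@8, authorship .........
After op 5 (move_right): buffer="ssqbakctf" (len 9), cursors c1@4 c4@4 c2@8 c3@9, authorship .........
After op 6 (insert('i')): buffer="ssqbiiakctifi" (len 13), cursors c1@6 c4@6 c2@11 c3@13, authorship ....14....2.3
After op 7 (move_right): buffer="ssqbiiakctifi" (len 13), cursors c1@7 c4@7 c2@12 c3@13, authorship ....14....2.3
After op 8 (insert('y')): buffer="ssqbiiayykctifyiy" (len 17), cursors c1@9 c4@9 c2@15 c3@17, authorship ....14.14...2.233
Authorship (.=original, N=cursor N): . . . . 1 4 . 1 4 . . . 2 . 2 3 3
Index 12: author = 2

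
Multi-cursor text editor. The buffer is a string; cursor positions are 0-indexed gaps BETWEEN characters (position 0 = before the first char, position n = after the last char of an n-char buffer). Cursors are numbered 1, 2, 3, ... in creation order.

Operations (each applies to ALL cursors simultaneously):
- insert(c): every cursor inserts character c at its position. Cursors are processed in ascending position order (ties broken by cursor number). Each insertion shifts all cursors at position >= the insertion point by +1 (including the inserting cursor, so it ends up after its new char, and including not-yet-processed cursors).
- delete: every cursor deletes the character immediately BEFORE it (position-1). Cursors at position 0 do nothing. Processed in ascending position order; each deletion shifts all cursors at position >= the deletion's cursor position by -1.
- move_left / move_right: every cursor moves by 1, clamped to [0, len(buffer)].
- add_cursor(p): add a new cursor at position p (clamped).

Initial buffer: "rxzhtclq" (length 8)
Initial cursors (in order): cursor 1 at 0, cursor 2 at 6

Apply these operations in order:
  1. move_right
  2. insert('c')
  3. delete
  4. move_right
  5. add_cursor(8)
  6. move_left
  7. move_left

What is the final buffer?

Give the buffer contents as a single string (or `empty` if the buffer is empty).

Answer: rxzhtclq

Derivation:
After op 1 (move_right): buffer="rxzhtclq" (len 8), cursors c1@1 c2@7, authorship ........
After op 2 (insert('c')): buffer="rcxzhtclcq" (len 10), cursors c1@2 c2@9, authorship .1......2.
After op 3 (delete): buffer="rxzhtclq" (len 8), cursors c1@1 c2@7, authorship ........
After op 4 (move_right): buffer="rxzhtclq" (len 8), cursors c1@2 c2@8, authorship ........
After op 5 (add_cursor(8)): buffer="rxzhtclq" (len 8), cursors c1@2 c2@8 c3@8, authorship ........
After op 6 (move_left): buffer="rxzhtclq" (len 8), cursors c1@1 c2@7 c3@7, authorship ........
After op 7 (move_left): buffer="rxzhtclq" (len 8), cursors c1@0 c2@6 c3@6, authorship ........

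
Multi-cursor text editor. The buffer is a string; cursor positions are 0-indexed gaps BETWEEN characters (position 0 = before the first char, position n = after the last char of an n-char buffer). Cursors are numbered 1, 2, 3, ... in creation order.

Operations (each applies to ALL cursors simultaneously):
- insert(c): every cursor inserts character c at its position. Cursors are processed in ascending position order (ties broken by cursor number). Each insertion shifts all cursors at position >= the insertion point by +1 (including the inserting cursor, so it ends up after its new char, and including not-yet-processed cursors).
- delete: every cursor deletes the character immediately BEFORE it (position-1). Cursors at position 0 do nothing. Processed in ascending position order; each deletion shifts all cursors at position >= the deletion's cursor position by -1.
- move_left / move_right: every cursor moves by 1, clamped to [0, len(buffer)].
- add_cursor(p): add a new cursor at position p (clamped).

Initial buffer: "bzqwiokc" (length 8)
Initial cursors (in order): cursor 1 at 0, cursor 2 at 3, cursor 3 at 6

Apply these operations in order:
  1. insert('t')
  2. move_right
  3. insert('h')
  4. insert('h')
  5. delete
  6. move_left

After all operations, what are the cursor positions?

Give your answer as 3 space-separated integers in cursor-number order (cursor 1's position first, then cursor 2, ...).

Answer: 2 7 12

Derivation:
After op 1 (insert('t')): buffer="tbzqtwiotkc" (len 11), cursors c1@1 c2@5 c3@9, authorship 1...2...3..
After op 2 (move_right): buffer="tbzqtwiotkc" (len 11), cursors c1@2 c2@6 c3@10, authorship 1...2...3..
After op 3 (insert('h')): buffer="tbhzqtwhiotkhc" (len 14), cursors c1@3 c2@8 c3@13, authorship 1.1..2.2..3.3.
After op 4 (insert('h')): buffer="tbhhzqtwhhiotkhhc" (len 17), cursors c1@4 c2@10 c3@16, authorship 1.11..2.22..3.33.
After op 5 (delete): buffer="tbhzqtwhiotkhc" (len 14), cursors c1@3 c2@8 c3@13, authorship 1.1..2.2..3.3.
After op 6 (move_left): buffer="tbhzqtwhiotkhc" (len 14), cursors c1@2 c2@7 c3@12, authorship 1.1..2.2..3.3.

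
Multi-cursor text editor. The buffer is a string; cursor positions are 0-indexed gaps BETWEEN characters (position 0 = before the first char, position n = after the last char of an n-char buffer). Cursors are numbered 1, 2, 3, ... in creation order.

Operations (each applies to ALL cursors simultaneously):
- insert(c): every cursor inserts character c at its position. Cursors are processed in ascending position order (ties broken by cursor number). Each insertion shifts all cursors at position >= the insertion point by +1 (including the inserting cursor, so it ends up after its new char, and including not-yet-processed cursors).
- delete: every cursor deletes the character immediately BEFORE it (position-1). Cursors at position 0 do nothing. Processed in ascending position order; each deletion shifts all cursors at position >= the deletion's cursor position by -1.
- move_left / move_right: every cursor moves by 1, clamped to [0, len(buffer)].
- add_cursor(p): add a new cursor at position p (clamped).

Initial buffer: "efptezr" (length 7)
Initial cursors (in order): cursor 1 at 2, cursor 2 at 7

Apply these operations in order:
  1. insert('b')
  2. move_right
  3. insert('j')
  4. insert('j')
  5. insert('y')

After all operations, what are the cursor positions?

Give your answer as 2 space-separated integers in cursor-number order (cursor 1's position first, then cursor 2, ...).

Answer: 7 15

Derivation:
After op 1 (insert('b')): buffer="efbptezrb" (len 9), cursors c1@3 c2@9, authorship ..1.....2
After op 2 (move_right): buffer="efbptezrb" (len 9), cursors c1@4 c2@9, authorship ..1.....2
After op 3 (insert('j')): buffer="efbpjtezrbj" (len 11), cursors c1@5 c2@11, authorship ..1.1....22
After op 4 (insert('j')): buffer="efbpjjtezrbjj" (len 13), cursors c1@6 c2@13, authorship ..1.11....222
After op 5 (insert('y')): buffer="efbpjjytezrbjjy" (len 15), cursors c1@7 c2@15, authorship ..1.111....2222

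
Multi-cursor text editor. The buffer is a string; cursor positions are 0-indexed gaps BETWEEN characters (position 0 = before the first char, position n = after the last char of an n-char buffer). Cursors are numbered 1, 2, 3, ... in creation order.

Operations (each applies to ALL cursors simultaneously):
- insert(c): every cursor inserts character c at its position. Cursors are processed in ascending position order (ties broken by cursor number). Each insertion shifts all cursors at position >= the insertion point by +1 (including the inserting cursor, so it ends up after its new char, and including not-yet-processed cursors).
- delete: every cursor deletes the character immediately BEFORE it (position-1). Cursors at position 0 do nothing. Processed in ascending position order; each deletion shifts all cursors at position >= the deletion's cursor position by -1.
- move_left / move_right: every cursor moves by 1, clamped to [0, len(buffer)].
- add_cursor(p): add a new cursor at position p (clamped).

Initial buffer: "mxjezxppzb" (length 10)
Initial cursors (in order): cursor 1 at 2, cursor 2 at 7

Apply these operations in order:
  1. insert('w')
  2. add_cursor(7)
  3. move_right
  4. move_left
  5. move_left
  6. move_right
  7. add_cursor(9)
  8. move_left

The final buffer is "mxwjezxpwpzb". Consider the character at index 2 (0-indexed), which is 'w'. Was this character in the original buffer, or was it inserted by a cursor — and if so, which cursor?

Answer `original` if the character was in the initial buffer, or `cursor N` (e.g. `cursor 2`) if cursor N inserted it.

After op 1 (insert('w')): buffer="mxwjezxpwpzb" (len 12), cursors c1@3 c2@9, authorship ..1.....2...
After op 2 (add_cursor(7)): buffer="mxwjezxpwpzb" (len 12), cursors c1@3 c3@7 c2@9, authorship ..1.....2...
After op 3 (move_right): buffer="mxwjezxpwpzb" (len 12), cursors c1@4 c3@8 c2@10, authorship ..1.....2...
After op 4 (move_left): buffer="mxwjezxpwpzb" (len 12), cursors c1@3 c3@7 c2@9, authorship ..1.....2...
After op 5 (move_left): buffer="mxwjezxpwpzb" (len 12), cursors c1@2 c3@6 c2@8, authorship ..1.....2...
After op 6 (move_right): buffer="mxwjezxpwpzb" (len 12), cursors c1@3 c3@7 c2@9, authorship ..1.....2...
After op 7 (add_cursor(9)): buffer="mxwjezxpwpzb" (len 12), cursors c1@3 c3@7 c2@9 c4@9, authorship ..1.....2...
After op 8 (move_left): buffer="mxwjezxpwpzb" (len 12), cursors c1@2 c3@6 c2@8 c4@8, authorship ..1.....2...
Authorship (.=original, N=cursor N): . . 1 . . . . . 2 . . .
Index 2: author = 1

Answer: cursor 1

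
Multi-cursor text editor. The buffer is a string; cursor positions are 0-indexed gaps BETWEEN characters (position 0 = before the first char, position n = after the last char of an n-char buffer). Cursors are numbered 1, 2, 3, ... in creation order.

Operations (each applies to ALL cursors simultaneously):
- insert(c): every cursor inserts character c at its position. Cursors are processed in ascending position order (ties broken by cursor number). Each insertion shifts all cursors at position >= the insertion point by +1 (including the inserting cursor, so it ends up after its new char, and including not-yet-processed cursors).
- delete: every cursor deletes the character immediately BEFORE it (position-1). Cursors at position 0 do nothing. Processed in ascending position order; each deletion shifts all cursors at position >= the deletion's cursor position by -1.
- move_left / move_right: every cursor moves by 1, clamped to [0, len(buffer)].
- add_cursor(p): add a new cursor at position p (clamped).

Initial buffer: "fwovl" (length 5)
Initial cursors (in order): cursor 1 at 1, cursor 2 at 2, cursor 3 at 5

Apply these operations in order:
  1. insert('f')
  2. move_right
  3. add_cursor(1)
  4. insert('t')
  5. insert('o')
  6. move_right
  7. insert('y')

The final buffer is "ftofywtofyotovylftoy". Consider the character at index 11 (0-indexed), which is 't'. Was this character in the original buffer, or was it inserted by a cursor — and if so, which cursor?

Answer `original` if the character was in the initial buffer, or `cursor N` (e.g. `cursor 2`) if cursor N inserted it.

Answer: cursor 2

Derivation:
After op 1 (insert('f')): buffer="ffwfovlf" (len 8), cursors c1@2 c2@4 c3@8, authorship .1.2...3
After op 2 (move_right): buffer="ffwfovlf" (len 8), cursors c1@3 c2@5 c3@8, authorship .1.2...3
After op 3 (add_cursor(1)): buffer="ffwfovlf" (len 8), cursors c4@1 c1@3 c2@5 c3@8, authorship .1.2...3
After op 4 (insert('t')): buffer="ftfwtfotvlft" (len 12), cursors c4@2 c1@5 c2@8 c3@12, authorship .41.12.2..33
After op 5 (insert('o')): buffer="ftofwtofotovlfto" (len 16), cursors c4@3 c1@7 c2@11 c3@16, authorship .441.112.22..333
After op 6 (move_right): buffer="ftofwtofotovlfto" (len 16), cursors c4@4 c1@8 c2@12 c3@16, authorship .441.112.22..333
After op 7 (insert('y')): buffer="ftofywtofyotovylftoy" (len 20), cursors c4@5 c1@10 c2@15 c3@20, authorship .4414.1121.22.2.3333
Authorship (.=original, N=cursor N): . 4 4 1 4 . 1 1 2 1 . 2 2 . 2 . 3 3 3 3
Index 11: author = 2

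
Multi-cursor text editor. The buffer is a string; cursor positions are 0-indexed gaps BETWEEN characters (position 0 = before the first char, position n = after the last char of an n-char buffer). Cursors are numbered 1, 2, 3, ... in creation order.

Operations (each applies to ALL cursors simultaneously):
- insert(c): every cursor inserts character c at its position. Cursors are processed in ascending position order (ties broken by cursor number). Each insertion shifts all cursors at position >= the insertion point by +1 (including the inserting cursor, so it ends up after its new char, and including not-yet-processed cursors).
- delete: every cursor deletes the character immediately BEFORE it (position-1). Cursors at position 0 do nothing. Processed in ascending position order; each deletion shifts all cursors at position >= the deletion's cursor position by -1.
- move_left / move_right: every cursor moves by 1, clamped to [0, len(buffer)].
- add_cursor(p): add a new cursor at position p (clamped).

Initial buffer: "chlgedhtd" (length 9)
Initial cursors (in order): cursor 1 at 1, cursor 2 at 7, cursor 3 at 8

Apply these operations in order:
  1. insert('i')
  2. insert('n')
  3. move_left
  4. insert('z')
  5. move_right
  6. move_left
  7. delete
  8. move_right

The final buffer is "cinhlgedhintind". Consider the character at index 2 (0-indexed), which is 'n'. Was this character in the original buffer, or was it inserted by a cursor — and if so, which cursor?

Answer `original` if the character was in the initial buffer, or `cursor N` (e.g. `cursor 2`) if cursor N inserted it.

Answer: cursor 1

Derivation:
After op 1 (insert('i')): buffer="cihlgedhitid" (len 12), cursors c1@2 c2@9 c3@11, authorship .1......2.3.
After op 2 (insert('n')): buffer="cinhlgedhintind" (len 15), cursors c1@3 c2@11 c3@14, authorship .11......22.33.
After op 3 (move_left): buffer="cinhlgedhintind" (len 15), cursors c1@2 c2@10 c3@13, authorship .11......22.33.
After op 4 (insert('z')): buffer="ciznhlgedhizntiznd" (len 18), cursors c1@3 c2@12 c3@16, authorship .111......222.333.
After op 5 (move_right): buffer="ciznhlgedhizntiznd" (len 18), cursors c1@4 c2@13 c3@17, authorship .111......222.333.
After op 6 (move_left): buffer="ciznhlgedhizntiznd" (len 18), cursors c1@3 c2@12 c3@16, authorship .111......222.333.
After op 7 (delete): buffer="cinhlgedhintind" (len 15), cursors c1@2 c2@10 c3@13, authorship .11......22.33.
After op 8 (move_right): buffer="cinhlgedhintind" (len 15), cursors c1@3 c2@11 c3@14, authorship .11......22.33.
Authorship (.=original, N=cursor N): . 1 1 . . . . . . 2 2 . 3 3 .
Index 2: author = 1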